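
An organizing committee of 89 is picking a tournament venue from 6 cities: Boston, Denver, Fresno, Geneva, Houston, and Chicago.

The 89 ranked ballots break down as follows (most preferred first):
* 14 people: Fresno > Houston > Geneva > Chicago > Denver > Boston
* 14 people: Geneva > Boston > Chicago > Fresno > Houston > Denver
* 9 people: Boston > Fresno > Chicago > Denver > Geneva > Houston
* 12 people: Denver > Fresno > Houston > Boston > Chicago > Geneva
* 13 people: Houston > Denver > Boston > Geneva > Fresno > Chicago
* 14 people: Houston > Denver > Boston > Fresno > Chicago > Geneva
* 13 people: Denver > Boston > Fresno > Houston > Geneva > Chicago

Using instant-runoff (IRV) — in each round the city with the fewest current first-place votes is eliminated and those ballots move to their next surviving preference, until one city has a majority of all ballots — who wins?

Round 1: Boston 9, Denver 25, Fresno 14, Geneva 14, Houston 27, Chicago 0. Chicago eliminated.
Round 2: Boston 9, Denver 25, Fresno 14, Geneva 14, Houston 27. Boston eliminated.
Round 3: Denver 25, Fresno 23, Geneva 14, Houston 27. Geneva eliminated.
Round 4: Denver 25, Fresno 37, Houston 27. Denver eliminated.
Round 5: Fresno 62, Houston 27. Fresno has a majority (≥45).

Fresno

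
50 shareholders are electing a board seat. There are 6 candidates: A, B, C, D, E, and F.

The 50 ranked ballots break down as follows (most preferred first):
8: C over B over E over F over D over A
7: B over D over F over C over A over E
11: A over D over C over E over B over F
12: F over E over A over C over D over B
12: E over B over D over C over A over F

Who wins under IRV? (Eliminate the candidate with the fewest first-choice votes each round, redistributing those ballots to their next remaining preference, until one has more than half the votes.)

E

Round 1: A 11, B 7, C 8, D 0, E 12, F 12. D eliminated.
Round 2: A 11, B 7, C 8, E 12, F 12. B eliminated.
Round 3: A 11, C 8, E 12, F 19. C eliminated.
Round 4: A 11, E 20, F 19. A eliminated.
Round 5: E 31, F 19. E has a majority (≥26).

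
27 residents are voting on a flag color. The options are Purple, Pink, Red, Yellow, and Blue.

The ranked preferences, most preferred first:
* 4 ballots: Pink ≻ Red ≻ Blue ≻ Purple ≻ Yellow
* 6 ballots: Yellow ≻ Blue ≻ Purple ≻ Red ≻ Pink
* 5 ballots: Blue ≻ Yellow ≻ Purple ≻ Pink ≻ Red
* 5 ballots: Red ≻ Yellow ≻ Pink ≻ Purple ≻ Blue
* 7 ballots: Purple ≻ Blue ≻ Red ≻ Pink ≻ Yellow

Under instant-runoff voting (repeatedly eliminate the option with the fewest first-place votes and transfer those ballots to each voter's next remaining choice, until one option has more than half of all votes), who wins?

Red

Round 1: Purple 7, Pink 4, Red 5, Yellow 6, Blue 5. Pink eliminated.
Round 2: Purple 7, Red 9, Yellow 6, Blue 5. Blue eliminated.
Round 3: Purple 7, Red 9, Yellow 11. Purple eliminated.
Round 4: Red 16, Yellow 11. Red has a majority (≥14).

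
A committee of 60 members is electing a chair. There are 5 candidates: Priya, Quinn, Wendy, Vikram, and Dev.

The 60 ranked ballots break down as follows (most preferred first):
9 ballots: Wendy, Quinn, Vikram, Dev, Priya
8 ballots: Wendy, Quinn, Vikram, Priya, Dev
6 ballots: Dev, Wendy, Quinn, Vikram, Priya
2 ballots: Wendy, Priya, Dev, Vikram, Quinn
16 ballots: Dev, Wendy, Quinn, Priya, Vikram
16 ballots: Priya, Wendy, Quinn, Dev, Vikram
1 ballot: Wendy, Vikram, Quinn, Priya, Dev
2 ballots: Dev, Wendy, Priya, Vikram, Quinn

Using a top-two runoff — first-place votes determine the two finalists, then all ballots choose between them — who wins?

Round 1 first-place votes: Priya 16, Quinn 0, Wendy 20, Vikram 0, Dev 24. Dev and Wendy advance.
Runoff: Dev is ranked above Wendy on 24 ballots, Wendy above Dev on 36.

Wendy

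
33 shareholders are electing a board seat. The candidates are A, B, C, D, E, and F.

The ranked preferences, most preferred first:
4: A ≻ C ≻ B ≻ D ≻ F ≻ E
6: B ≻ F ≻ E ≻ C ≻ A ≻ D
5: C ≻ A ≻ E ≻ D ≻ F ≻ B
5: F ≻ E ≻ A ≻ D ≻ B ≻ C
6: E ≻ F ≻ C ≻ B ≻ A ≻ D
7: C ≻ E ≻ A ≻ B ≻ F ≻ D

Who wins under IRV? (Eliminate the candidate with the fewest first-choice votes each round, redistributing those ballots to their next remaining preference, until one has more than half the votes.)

E

Round 1: A 4, B 6, C 12, D 0, E 6, F 5. D eliminated.
Round 2: A 4, B 6, C 12, E 6, F 5. A eliminated.
Round 3: B 6, C 16, E 6, F 5. F eliminated.
Round 4: B 6, C 16, E 11. B eliminated.
Round 5: C 16, E 17. E has a majority (≥17).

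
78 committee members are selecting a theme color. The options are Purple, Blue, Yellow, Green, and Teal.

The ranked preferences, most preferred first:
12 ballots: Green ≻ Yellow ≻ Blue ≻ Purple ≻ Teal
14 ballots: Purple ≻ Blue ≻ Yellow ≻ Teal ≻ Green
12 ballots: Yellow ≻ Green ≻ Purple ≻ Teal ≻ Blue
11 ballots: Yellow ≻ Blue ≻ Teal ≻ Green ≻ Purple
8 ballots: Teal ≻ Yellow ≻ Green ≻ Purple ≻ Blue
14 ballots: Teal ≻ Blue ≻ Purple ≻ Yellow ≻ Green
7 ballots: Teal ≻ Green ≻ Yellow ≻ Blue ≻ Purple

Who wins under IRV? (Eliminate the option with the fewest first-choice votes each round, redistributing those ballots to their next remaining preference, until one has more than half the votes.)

Round 1: Purple 14, Blue 0, Yellow 23, Green 12, Teal 29. Blue eliminated.
Round 2: Purple 14, Yellow 23, Green 12, Teal 29. Green eliminated.
Round 3: Purple 14, Yellow 35, Teal 29. Purple eliminated.
Round 4: Yellow 49, Teal 29. Yellow has a majority (≥40).

Yellow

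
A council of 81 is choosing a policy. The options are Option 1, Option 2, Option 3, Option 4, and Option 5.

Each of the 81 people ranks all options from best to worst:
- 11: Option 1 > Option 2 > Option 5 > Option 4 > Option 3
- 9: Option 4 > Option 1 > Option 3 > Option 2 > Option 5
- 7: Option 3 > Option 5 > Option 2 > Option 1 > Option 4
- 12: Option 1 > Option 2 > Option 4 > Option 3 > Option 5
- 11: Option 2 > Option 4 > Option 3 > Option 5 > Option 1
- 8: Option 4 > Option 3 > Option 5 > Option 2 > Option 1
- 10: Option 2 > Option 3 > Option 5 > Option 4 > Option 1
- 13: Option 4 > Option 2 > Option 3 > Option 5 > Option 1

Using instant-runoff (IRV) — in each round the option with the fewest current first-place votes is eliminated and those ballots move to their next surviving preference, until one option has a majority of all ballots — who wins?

Option 2

Round 1: Option 1 23, Option 2 21, Option 3 7, Option 4 30, Option 5 0. Option 5 eliminated.
Round 2: Option 1 23, Option 2 21, Option 3 7, Option 4 30. Option 3 eliminated.
Round 3: Option 1 23, Option 2 28, Option 4 30. Option 1 eliminated.
Round 4: Option 2 51, Option 4 30. Option 2 has a majority (≥41).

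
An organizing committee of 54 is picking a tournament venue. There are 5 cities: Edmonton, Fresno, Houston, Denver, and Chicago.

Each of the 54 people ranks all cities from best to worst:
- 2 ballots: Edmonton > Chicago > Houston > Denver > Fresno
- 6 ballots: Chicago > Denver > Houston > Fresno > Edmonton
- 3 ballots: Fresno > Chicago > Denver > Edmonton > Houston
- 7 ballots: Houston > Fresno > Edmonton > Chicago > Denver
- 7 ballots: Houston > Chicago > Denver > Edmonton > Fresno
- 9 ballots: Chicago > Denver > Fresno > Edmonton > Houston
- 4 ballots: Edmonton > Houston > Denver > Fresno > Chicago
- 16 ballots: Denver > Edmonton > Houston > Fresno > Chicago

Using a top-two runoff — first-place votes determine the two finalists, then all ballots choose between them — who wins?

Round 1 first-place votes: Edmonton 6, Fresno 3, Houston 14, Denver 16, Chicago 15. Denver and Chicago advance.
Runoff: Denver is ranked above Chicago on 20 ballots, Chicago above Denver on 34.

Chicago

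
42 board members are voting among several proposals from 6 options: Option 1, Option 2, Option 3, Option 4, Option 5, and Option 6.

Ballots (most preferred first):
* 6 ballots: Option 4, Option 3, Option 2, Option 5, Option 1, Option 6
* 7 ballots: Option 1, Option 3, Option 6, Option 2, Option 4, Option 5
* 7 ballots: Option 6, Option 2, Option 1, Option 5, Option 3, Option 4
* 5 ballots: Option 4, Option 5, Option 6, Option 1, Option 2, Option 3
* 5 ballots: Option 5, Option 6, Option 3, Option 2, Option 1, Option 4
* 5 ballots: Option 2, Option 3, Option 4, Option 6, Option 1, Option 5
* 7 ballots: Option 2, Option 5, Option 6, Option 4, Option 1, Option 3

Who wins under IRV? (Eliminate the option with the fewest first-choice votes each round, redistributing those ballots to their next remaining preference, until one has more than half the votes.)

Option 6

Round 1: Option 1 7, Option 2 12, Option 3 0, Option 4 11, Option 5 5, Option 6 7. Option 3 eliminated.
Round 2: Option 1 7, Option 2 12, Option 4 11, Option 5 5, Option 6 7. Option 5 eliminated.
Round 3: Option 1 7, Option 2 12, Option 4 11, Option 6 12. Option 1 eliminated.
Round 4: Option 2 12, Option 4 11, Option 6 19. Option 4 eliminated.
Round 5: Option 2 18, Option 6 24. Option 6 has a majority (≥22).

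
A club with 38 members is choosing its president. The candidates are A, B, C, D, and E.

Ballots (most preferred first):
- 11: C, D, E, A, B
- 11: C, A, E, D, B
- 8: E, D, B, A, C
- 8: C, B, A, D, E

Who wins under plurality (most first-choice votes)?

First-place votes: A 0, B 0, C 30, D 0, E 8.

C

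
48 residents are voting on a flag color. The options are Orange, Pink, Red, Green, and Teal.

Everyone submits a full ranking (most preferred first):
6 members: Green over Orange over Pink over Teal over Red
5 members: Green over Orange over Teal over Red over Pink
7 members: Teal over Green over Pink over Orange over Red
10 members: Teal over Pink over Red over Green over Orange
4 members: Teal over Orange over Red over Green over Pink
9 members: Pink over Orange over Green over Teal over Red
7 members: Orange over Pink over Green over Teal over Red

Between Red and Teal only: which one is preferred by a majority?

Teal

Red is ranked above Teal on 0 ballots; Teal above Red on 48.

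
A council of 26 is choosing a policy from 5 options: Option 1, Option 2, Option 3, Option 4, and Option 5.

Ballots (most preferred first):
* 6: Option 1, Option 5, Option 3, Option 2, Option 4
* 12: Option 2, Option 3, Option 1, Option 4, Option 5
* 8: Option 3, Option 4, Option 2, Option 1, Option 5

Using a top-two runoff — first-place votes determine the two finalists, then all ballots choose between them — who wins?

Option 3

Round 1 first-place votes: Option 1 6, Option 2 12, Option 3 8, Option 4 0, Option 5 0. Option 2 and Option 3 advance.
Runoff: Option 2 is ranked above Option 3 on 12 ballots, Option 3 above Option 2 on 14.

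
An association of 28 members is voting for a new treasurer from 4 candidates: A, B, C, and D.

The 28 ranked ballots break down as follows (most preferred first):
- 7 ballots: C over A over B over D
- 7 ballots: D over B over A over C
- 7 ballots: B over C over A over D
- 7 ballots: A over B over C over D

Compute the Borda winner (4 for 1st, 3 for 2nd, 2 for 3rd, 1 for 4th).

B

A: 7×3 + 7×2 + 7×2 + 7×4 = 77
B: 7×2 + 7×3 + 7×4 + 7×3 = 84
C: 7×4 + 7×1 + 7×3 + 7×2 = 70
D: 7×1 + 7×4 + 7×1 + 7×1 = 49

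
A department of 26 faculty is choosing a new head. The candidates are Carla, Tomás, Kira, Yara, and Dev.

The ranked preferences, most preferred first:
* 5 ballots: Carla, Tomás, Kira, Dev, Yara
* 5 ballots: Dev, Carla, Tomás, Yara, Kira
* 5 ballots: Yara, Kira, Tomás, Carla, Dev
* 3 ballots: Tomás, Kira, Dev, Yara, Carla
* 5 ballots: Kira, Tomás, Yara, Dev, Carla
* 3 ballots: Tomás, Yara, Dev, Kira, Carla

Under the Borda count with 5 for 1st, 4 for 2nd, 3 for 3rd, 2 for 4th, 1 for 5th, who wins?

Carla: 5×5 + 5×4 + 5×2 + 3×1 + 5×1 + 3×1 = 66
Tomás: 5×4 + 5×3 + 5×3 + 3×5 + 5×4 + 3×5 = 100
Kira: 5×3 + 5×1 + 5×4 + 3×4 + 5×5 + 3×2 = 83
Yara: 5×1 + 5×2 + 5×5 + 3×2 + 5×3 + 3×4 = 73
Dev: 5×2 + 5×5 + 5×1 + 3×3 + 5×2 + 3×3 = 68

Tomás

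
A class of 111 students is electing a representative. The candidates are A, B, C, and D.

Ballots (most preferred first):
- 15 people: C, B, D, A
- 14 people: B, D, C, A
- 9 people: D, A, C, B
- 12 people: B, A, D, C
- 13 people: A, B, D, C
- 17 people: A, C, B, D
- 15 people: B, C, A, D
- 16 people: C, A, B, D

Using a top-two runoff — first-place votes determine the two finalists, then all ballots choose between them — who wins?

C

Round 1 first-place votes: A 30, B 41, C 31, D 9. B and C advance.
Runoff: B is ranked above C on 54 ballots, C above B on 57.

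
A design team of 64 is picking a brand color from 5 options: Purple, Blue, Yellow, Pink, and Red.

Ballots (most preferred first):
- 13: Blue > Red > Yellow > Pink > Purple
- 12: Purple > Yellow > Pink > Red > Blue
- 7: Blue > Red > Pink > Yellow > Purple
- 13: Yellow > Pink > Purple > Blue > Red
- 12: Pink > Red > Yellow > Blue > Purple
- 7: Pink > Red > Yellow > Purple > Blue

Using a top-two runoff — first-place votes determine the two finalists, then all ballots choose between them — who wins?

Pink

Round 1 first-place votes: Purple 12, Blue 20, Yellow 13, Pink 19, Red 0. Blue and Pink advance.
Runoff: Blue is ranked above Pink on 20 ballots, Pink above Blue on 44.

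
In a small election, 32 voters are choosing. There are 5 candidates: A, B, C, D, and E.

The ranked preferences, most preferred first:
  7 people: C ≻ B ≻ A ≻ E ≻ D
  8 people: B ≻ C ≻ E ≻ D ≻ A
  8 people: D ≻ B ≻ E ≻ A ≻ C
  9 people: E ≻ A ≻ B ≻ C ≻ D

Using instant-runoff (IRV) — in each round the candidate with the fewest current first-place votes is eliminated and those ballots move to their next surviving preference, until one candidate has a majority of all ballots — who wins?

Round 1: A 0, B 8, C 7, D 8, E 9. A eliminated.
Round 2: B 8, C 7, D 8, E 9. C eliminated.
Round 3: B 15, D 8, E 9. D eliminated.
Round 4: B 23, E 9. B has a majority (≥17).

B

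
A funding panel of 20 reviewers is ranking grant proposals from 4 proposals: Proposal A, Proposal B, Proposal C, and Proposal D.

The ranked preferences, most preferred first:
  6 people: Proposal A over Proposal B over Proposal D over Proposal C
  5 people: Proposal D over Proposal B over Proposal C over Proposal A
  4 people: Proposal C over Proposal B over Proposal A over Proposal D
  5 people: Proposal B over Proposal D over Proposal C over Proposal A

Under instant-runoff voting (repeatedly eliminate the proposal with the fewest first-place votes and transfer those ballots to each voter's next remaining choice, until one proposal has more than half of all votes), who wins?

Round 1: Proposal A 6, Proposal B 5, Proposal C 4, Proposal D 5. Proposal C eliminated.
Round 2: Proposal A 6, Proposal B 9, Proposal D 5. Proposal D eliminated.
Round 3: Proposal A 6, Proposal B 14. Proposal B has a majority (≥11).

Proposal B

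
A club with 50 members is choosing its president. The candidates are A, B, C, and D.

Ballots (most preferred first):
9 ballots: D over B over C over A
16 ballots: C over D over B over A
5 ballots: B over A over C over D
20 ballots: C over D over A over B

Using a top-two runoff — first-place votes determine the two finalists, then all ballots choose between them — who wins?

Round 1 first-place votes: A 0, B 5, C 36, D 9. C and D advance.
Runoff: C is ranked above D on 41 ballots, D above C on 9.

C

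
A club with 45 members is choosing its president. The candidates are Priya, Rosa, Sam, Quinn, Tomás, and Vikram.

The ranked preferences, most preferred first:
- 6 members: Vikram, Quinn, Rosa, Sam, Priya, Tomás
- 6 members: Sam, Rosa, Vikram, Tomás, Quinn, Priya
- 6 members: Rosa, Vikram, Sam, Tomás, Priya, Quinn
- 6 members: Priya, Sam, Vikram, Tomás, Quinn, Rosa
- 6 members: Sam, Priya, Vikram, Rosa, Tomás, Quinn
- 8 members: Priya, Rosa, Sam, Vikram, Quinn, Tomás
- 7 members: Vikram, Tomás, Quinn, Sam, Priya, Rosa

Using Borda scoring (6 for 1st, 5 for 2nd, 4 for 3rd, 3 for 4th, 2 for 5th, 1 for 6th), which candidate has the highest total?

Priya: 6×2 + 6×1 + 6×2 + 6×6 + 6×5 + 8×6 + 7×2 = 158
Rosa: 6×4 + 6×5 + 6×6 + 6×1 + 6×3 + 8×5 + 7×1 = 161
Sam: 6×3 + 6×6 + 6×4 + 6×5 + 6×6 + 8×4 + 7×3 = 197
Quinn: 6×5 + 6×2 + 6×1 + 6×2 + 6×1 + 8×2 + 7×4 = 110
Tomás: 6×1 + 6×3 + 6×3 + 6×3 + 6×2 + 8×1 + 7×5 = 115
Vikram: 6×6 + 6×4 + 6×5 + 6×4 + 6×4 + 8×3 + 7×6 = 204

Vikram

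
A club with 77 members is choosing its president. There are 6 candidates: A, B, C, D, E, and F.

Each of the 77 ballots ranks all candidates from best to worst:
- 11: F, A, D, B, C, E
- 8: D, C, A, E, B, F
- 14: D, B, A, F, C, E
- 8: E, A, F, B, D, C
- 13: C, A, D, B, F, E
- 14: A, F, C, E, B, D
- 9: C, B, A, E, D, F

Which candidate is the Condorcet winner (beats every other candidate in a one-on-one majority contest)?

A vs B: 54–23
A vs C: 47–30
A vs D: 55–22
A vs E: 69–8
A vs F: 66–11
A beats every other candidate.

A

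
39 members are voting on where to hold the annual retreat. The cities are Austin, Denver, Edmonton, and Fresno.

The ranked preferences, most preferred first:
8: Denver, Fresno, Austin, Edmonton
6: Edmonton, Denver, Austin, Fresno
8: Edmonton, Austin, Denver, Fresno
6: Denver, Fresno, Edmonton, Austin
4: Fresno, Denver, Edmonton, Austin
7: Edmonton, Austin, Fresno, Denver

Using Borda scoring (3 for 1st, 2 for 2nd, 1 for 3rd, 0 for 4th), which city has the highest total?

Austin: 8×1 + 6×1 + 8×2 + 6×0 + 4×0 + 7×2 = 44
Denver: 8×3 + 6×2 + 8×1 + 6×3 + 4×2 + 7×0 = 70
Edmonton: 8×0 + 6×3 + 8×3 + 6×1 + 4×1 + 7×3 = 73
Fresno: 8×2 + 6×0 + 8×0 + 6×2 + 4×3 + 7×1 = 47

Edmonton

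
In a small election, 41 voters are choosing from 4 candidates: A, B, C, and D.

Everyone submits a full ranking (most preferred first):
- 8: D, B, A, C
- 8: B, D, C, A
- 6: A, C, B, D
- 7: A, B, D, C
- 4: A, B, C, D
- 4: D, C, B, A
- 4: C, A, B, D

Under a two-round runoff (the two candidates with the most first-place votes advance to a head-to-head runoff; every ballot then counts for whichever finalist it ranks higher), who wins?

Round 1 first-place votes: A 17, B 8, C 4, D 12. A and D advance.
Runoff: A is ranked above D on 21 ballots, D above A on 20.

A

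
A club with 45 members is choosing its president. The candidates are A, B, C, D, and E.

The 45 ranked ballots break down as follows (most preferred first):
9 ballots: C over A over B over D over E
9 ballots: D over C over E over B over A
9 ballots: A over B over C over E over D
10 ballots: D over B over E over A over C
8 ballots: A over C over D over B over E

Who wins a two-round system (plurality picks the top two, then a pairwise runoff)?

A

Round 1 first-place votes: A 17, B 0, C 9, D 19, E 0. D and A advance.
Runoff: D is ranked above A on 19 ballots, A above D on 26.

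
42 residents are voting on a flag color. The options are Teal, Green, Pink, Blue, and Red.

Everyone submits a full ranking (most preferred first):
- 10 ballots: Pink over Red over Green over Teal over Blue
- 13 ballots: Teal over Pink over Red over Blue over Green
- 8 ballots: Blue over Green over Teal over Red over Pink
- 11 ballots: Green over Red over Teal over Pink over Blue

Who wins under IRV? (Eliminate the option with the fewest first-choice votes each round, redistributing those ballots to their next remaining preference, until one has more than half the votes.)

Green

Round 1: Teal 13, Green 11, Pink 10, Blue 8, Red 0. Red eliminated.
Round 2: Teal 13, Green 11, Pink 10, Blue 8. Blue eliminated.
Round 3: Teal 13, Green 19, Pink 10. Pink eliminated.
Round 4: Teal 13, Green 29. Green has a majority (≥22).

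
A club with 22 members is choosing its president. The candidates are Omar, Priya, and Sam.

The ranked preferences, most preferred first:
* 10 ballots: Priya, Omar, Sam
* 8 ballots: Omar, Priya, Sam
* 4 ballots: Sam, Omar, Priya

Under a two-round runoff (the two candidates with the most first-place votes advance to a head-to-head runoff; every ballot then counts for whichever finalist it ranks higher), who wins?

Omar

Round 1 first-place votes: Omar 8, Priya 10, Sam 4. Priya and Omar advance.
Runoff: Priya is ranked above Omar on 10 ballots, Omar above Priya on 12.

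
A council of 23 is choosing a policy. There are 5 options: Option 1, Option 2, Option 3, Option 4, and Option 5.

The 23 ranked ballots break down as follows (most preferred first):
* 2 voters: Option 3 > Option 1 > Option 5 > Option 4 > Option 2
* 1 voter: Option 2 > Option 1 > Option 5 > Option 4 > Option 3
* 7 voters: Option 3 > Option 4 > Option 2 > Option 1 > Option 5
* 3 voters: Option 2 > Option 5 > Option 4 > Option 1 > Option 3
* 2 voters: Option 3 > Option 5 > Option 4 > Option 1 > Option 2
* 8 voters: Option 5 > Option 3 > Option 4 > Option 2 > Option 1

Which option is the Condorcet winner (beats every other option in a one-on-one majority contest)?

Option 5 vs Option 1: 13–10
Option 5 vs Option 2: 12–11
Option 5 vs Option 3: 12–11
Option 5 vs Option 4: 16–7
Option 5 beats every other option.

Option 5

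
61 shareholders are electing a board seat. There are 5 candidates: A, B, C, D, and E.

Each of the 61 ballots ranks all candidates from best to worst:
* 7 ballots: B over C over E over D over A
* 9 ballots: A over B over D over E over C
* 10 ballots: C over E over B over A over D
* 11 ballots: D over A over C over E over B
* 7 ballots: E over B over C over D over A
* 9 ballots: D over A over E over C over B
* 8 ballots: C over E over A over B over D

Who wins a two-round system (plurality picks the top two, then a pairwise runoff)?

C

Round 1 first-place votes: A 9, B 7, C 18, D 20, E 7. D and C advance.
Runoff: D is ranked above C on 29 ballots, C above D on 32.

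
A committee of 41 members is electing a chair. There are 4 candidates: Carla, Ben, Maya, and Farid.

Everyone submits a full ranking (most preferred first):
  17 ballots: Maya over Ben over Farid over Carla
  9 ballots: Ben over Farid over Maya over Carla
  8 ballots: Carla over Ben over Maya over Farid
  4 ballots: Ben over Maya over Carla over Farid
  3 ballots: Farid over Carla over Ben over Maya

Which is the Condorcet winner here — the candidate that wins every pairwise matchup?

Ben vs Carla: 30–11
Ben vs Maya: 24–17
Ben vs Farid: 38–3
Ben beats every other candidate.

Ben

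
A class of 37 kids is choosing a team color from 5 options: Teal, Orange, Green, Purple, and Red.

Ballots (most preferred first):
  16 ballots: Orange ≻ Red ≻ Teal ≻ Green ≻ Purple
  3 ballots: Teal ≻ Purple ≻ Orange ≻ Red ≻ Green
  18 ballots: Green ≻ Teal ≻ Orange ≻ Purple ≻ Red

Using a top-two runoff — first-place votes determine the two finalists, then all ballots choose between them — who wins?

Round 1 first-place votes: Teal 3, Orange 16, Green 18, Purple 0, Red 0. Green and Orange advance.
Runoff: Green is ranked above Orange on 18 ballots, Orange above Green on 19.

Orange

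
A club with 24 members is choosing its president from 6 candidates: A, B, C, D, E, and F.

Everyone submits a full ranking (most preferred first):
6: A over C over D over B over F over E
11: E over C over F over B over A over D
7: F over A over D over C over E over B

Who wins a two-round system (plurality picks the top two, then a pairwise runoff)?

Round 1 first-place votes: A 6, B 0, C 0, D 0, E 11, F 7. E and F advance.
Runoff: E is ranked above F on 11 ballots, F above E on 13.

F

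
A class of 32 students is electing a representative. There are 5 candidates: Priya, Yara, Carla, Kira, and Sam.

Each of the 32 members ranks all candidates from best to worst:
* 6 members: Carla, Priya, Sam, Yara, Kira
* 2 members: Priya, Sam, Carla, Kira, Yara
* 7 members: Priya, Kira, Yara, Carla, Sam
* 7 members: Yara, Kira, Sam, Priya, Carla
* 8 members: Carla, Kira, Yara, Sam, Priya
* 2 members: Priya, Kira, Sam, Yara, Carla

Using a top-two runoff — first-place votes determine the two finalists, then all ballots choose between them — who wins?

Priya

Round 1 first-place votes: Priya 11, Yara 7, Carla 14, Kira 0, Sam 0. Carla and Priya advance.
Runoff: Carla is ranked above Priya on 14 ballots, Priya above Carla on 18.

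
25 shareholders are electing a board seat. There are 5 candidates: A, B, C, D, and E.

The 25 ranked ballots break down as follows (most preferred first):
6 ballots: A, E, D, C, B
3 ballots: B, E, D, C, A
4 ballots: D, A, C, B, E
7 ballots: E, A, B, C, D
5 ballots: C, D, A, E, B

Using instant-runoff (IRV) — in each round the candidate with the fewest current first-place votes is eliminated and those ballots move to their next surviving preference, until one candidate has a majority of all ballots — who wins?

A

Round 1: A 6, B 3, C 5, D 4, E 7. B eliminated.
Round 2: A 6, C 5, D 4, E 10. D eliminated.
Round 3: A 10, C 5, E 10. C eliminated.
Round 4: A 15, E 10. A has a majority (≥13).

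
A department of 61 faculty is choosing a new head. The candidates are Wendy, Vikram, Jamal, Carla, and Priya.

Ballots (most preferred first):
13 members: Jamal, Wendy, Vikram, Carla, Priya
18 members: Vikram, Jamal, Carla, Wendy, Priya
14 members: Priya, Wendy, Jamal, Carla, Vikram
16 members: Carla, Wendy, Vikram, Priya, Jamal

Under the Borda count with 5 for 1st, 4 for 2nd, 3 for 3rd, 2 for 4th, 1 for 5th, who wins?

Wendy: 13×4 + 18×2 + 14×4 + 16×4 = 208
Vikram: 13×3 + 18×5 + 14×1 + 16×3 = 191
Jamal: 13×5 + 18×4 + 14×3 + 16×1 = 195
Carla: 13×2 + 18×3 + 14×2 + 16×5 = 188
Priya: 13×1 + 18×1 + 14×5 + 16×2 = 133

Wendy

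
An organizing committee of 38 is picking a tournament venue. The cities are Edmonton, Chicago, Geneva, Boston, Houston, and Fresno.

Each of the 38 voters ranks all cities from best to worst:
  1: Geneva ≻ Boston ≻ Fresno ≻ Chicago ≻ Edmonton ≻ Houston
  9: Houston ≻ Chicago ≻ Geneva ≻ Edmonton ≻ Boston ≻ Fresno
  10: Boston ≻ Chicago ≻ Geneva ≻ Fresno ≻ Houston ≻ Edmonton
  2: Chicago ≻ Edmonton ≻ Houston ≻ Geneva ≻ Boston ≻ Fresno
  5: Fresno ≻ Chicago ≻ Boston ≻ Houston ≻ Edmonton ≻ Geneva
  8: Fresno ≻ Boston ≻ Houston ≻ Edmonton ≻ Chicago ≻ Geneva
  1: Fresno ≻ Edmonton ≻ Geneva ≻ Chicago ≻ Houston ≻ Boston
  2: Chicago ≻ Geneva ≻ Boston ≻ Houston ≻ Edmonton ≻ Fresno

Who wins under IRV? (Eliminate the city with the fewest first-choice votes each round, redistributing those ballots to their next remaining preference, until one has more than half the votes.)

Boston

Round 1: Edmonton 0, Chicago 4, Geneva 1, Boston 10, Houston 9, Fresno 14. Edmonton eliminated.
Round 2: Chicago 4, Geneva 1, Boston 10, Houston 9, Fresno 14. Geneva eliminated.
Round 3: Chicago 4, Boston 11, Houston 9, Fresno 14. Chicago eliminated.
Round 4: Boston 13, Houston 11, Fresno 14. Houston eliminated.
Round 5: Boston 24, Fresno 14. Boston has a majority (≥20).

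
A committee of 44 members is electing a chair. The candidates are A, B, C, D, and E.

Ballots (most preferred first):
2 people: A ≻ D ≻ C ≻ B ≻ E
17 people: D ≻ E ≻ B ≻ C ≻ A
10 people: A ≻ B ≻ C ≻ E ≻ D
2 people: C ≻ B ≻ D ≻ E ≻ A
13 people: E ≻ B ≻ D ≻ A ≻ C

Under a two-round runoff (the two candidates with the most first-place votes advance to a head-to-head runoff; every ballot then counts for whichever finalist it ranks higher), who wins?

E

Round 1 first-place votes: A 12, B 0, C 2, D 17, E 13. D and E advance.
Runoff: D is ranked above E on 21 ballots, E above D on 23.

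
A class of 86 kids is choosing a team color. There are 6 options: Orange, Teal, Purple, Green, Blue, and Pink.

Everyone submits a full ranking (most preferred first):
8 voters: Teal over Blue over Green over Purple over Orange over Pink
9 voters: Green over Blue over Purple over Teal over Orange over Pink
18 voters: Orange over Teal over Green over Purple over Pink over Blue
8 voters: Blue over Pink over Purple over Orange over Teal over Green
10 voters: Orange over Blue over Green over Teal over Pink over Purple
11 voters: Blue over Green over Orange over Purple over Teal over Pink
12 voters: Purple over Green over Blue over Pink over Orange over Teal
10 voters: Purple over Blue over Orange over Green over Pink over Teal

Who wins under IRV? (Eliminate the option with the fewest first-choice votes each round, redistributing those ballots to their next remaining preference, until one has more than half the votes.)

Blue

Round 1: Orange 28, Teal 8, Purple 22, Green 9, Blue 19, Pink 0. Pink eliminated.
Round 2: Orange 28, Teal 8, Purple 22, Green 9, Blue 19. Teal eliminated.
Round 3: Orange 28, Purple 22, Green 9, Blue 27. Green eliminated.
Round 4: Orange 28, Purple 22, Blue 36. Purple eliminated.
Round 5: Orange 28, Blue 58. Blue has a majority (≥44).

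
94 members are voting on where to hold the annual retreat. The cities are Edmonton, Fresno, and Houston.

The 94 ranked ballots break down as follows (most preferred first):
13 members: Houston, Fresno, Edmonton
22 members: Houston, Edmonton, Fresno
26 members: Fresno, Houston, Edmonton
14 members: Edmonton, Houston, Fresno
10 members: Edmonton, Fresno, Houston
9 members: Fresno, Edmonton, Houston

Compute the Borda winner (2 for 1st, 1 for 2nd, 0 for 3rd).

Houston

Edmonton: 13×0 + 22×1 + 26×0 + 14×2 + 10×2 + 9×1 = 79
Fresno: 13×1 + 22×0 + 26×2 + 14×0 + 10×1 + 9×2 = 93
Houston: 13×2 + 22×2 + 26×1 + 14×1 + 10×0 + 9×0 = 110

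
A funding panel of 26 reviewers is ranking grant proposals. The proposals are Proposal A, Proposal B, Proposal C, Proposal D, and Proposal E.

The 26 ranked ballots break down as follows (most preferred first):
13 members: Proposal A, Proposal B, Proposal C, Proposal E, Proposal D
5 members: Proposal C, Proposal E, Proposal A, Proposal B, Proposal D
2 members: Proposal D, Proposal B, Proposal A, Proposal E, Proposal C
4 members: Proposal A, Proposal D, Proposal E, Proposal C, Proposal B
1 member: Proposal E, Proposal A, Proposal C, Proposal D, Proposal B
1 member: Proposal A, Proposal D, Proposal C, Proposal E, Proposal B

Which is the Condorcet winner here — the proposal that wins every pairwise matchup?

Proposal A

Proposal A vs Proposal B: 24–2
Proposal A vs Proposal C: 21–5
Proposal A vs Proposal D: 24–2
Proposal A vs Proposal E: 20–6
Proposal A beats every other proposal.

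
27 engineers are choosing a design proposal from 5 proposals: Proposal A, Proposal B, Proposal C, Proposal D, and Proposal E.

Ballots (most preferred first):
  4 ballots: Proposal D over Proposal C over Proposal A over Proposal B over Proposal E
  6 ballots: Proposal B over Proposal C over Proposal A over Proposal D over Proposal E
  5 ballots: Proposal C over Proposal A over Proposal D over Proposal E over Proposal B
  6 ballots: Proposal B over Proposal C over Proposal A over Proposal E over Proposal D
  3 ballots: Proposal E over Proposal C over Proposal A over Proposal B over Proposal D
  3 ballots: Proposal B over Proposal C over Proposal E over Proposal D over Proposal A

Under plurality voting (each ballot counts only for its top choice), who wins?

First-place votes: Proposal A 0, Proposal B 15, Proposal C 5, Proposal D 4, Proposal E 3.

Proposal B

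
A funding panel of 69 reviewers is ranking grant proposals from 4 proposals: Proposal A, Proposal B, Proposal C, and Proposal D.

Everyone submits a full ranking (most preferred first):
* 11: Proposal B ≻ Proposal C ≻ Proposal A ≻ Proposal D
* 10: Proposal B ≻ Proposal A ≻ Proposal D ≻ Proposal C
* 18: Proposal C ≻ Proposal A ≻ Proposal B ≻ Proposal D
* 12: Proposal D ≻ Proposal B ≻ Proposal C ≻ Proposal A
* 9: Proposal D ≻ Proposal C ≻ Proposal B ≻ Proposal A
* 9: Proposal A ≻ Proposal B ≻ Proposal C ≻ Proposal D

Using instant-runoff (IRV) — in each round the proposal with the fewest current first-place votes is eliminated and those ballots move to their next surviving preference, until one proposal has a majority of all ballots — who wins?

Proposal B

Round 1: Proposal A 9, Proposal B 21, Proposal C 18, Proposal D 21. Proposal A eliminated.
Round 2: Proposal B 30, Proposal C 18, Proposal D 21. Proposal C eliminated.
Round 3: Proposal B 48, Proposal D 21. Proposal B has a majority (≥35).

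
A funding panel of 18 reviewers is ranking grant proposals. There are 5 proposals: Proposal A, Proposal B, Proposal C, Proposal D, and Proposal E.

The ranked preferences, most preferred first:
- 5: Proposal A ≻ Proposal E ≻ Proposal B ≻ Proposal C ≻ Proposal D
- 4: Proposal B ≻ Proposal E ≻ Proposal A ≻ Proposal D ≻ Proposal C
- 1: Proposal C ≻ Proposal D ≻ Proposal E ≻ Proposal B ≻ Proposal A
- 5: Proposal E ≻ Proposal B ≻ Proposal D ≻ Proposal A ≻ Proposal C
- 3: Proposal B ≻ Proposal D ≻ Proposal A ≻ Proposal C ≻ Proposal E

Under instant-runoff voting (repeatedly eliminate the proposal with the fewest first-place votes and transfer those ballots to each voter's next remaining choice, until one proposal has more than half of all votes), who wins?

Proposal E

Round 1: Proposal A 5, Proposal B 7, Proposal C 1, Proposal D 0, Proposal E 5. Proposal D eliminated.
Round 2: Proposal A 5, Proposal B 7, Proposal C 1, Proposal E 5. Proposal C eliminated.
Round 3: Proposal A 5, Proposal B 7, Proposal E 6. Proposal A eliminated.
Round 4: Proposal B 7, Proposal E 11. Proposal E has a majority (≥10).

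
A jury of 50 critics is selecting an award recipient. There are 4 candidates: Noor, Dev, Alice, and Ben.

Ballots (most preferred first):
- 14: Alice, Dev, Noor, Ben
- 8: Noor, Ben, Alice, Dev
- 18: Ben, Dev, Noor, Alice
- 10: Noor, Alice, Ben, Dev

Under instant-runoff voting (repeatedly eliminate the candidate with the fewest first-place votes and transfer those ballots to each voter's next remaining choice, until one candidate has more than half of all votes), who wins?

Noor

Round 1: Noor 18, Dev 0, Alice 14, Ben 18. Dev eliminated.
Round 2: Noor 18, Alice 14, Ben 18. Alice eliminated.
Round 3: Noor 32, Ben 18. Noor has a majority (≥26).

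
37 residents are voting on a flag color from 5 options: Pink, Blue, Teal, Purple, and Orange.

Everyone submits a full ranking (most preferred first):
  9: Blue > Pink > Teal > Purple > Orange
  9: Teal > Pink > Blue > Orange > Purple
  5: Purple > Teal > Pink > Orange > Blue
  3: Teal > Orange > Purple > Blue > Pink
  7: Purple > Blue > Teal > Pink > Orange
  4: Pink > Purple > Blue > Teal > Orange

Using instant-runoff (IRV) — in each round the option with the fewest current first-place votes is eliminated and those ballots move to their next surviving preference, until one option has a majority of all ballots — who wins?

Teal

Round 1: Pink 4, Blue 9, Teal 12, Purple 12, Orange 0. Orange eliminated.
Round 2: Pink 4, Blue 9, Teal 12, Purple 12. Pink eliminated.
Round 3: Blue 9, Teal 12, Purple 16. Blue eliminated.
Round 4: Teal 21, Purple 16. Teal has a majority (≥19).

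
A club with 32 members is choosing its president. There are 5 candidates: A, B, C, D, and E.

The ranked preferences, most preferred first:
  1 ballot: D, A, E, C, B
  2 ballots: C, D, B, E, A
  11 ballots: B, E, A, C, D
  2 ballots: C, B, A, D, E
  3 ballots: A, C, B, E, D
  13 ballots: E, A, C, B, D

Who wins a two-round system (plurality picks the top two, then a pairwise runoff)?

B

Round 1 first-place votes: A 3, B 11, C 4, D 1, E 13. E and B advance.
Runoff: E is ranked above B on 14 ballots, B above E on 18.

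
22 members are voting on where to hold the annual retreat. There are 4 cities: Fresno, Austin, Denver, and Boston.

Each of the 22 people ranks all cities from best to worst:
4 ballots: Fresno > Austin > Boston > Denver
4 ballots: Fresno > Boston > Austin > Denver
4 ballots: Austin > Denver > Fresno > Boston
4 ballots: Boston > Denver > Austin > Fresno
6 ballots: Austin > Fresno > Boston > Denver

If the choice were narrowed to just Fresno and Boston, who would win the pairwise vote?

Fresno

Fresno is ranked above Boston on 18 ballots; Boston above Fresno on 4.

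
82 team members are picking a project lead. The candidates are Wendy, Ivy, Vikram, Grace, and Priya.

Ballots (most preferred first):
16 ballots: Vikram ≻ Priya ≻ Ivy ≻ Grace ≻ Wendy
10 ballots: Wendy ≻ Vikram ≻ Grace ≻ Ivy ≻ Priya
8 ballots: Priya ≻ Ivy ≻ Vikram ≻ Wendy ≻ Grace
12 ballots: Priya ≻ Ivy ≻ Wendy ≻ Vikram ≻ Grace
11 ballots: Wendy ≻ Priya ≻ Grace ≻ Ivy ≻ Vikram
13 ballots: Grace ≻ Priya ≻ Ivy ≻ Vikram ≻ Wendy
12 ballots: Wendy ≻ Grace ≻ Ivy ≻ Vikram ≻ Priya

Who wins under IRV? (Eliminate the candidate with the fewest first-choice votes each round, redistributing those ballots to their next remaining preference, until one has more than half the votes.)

Priya

Round 1: Wendy 33, Ivy 0, Vikram 16, Grace 13, Priya 20. Ivy eliminated.
Round 2: Wendy 33, Vikram 16, Grace 13, Priya 20. Grace eliminated.
Round 3: Wendy 33, Vikram 16, Priya 33. Vikram eliminated.
Round 4: Wendy 33, Priya 49. Priya has a majority (≥42).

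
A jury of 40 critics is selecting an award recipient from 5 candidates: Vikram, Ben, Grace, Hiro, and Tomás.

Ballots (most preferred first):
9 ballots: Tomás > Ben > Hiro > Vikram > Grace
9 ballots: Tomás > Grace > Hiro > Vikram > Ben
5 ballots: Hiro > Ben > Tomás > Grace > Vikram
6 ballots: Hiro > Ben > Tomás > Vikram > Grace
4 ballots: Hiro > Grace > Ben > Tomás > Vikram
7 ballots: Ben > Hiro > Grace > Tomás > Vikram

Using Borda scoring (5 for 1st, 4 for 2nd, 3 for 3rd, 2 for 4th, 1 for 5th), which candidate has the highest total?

Vikram: 9×2 + 9×2 + 5×1 + 6×2 + 4×1 + 7×1 = 64
Ben: 9×4 + 9×1 + 5×4 + 6×4 + 4×3 + 7×5 = 136
Grace: 9×1 + 9×4 + 5×2 + 6×1 + 4×4 + 7×3 = 98
Hiro: 9×3 + 9×3 + 5×5 + 6×5 + 4×5 + 7×4 = 157
Tomás: 9×5 + 9×5 + 5×3 + 6×3 + 4×2 + 7×2 = 145

Hiro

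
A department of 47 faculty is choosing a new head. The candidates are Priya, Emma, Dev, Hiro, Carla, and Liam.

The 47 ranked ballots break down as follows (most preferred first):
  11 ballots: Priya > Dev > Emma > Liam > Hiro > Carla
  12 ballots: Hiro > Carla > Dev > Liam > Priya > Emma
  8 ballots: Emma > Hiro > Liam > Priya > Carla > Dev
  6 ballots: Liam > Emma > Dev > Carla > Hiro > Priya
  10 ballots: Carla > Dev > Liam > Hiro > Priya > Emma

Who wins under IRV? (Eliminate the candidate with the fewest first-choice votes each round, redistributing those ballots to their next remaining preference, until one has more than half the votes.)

Round 1: Priya 11, Emma 8, Dev 0, Hiro 12, Carla 10, Liam 6. Dev eliminated.
Round 2: Priya 11, Emma 8, Hiro 12, Carla 10, Liam 6. Liam eliminated.
Round 3: Priya 11, Emma 14, Hiro 12, Carla 10. Carla eliminated.
Round 4: Priya 11, Emma 14, Hiro 22. Priya eliminated.
Round 5: Emma 25, Hiro 22. Emma has a majority (≥24).

Emma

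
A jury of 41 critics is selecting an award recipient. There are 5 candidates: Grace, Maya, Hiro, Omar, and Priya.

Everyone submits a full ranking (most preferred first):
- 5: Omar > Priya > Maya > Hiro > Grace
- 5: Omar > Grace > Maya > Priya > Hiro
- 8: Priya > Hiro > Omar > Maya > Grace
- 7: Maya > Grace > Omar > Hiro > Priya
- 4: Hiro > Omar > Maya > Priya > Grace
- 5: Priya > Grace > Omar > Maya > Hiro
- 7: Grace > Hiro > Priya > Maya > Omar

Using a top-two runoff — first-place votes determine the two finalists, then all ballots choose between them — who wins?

Omar

Round 1 first-place votes: Grace 7, Maya 7, Hiro 4, Omar 10, Priya 13. Priya and Omar advance.
Runoff: Priya is ranked above Omar on 20 ballots, Omar above Priya on 21.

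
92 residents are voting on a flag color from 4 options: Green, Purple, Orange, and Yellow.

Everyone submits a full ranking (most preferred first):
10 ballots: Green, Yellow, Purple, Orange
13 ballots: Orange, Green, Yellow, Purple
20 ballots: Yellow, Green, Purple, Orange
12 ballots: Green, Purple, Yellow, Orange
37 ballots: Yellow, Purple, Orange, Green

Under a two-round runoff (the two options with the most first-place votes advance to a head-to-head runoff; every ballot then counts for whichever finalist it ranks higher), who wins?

Round 1 first-place votes: Green 22, Purple 0, Orange 13, Yellow 57. Yellow and Green advance.
Runoff: Yellow is ranked above Green on 57 ballots, Green above Yellow on 35.

Yellow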